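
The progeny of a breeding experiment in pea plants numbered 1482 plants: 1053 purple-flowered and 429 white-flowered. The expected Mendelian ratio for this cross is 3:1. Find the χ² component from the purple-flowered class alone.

3.079

The 3:1 ratio has 4 parts, so with N = 1482 the expected counts are:
  purple-flowered: 1482 × 3/4 = 1111.5
  white-flowered: 1482 × 1/4 = 370.5
Contribution of purple-flowered: (1053 − 1111.5)² / 1111.5 = 3.0789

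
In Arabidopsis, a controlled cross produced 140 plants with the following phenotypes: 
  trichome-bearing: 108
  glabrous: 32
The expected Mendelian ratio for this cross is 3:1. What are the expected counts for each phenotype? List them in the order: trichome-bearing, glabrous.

105, 35

Expected counts for N = 140 under a 3:1 ratio (total parts = 4):
  trichome-bearing: 140 × 3/4 = 105
  glabrous: 140 × 1/4 = 35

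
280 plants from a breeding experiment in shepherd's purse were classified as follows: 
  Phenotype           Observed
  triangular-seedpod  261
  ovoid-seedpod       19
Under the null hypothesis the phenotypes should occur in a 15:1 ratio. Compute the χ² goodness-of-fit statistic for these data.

0.137

Under the 15:1 hypothesis (Σ ratio = 16, N = 280):
  triangular-seedpod: 280 × 15/16 = 262.5
  ovoid-seedpod: 280 × 1/16 = 17.5
χ² = Σ (O − E)² / E
  triangular-seedpod: (261 − 262.5)² / 262.5 = 0.0086
  ovoid-seedpod: (19 − 17.5)² / 17.5 = 0.1286
χ² = 0.0086 + 0.1286 = 0.1372 ≈ 0.137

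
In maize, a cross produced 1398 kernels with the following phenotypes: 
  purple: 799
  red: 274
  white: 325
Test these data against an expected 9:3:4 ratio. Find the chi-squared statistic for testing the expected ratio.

2.458

The 9:3:4 ratio has 16 parts, so with N = 1398 the expected counts are:
  purple: 1398 × 9/16 = 786.375
  red: 1398 × 3/16 = 262.125
  white: 1398 × 4/16 = 349.5
χ² = Σ (O − E)² / E
  purple: (799 − 786.375)² / 786.375 = 0.2027
  red: (274 − 262.125)² / 262.125 = 0.5380
  white: (325 − 349.5)² / 349.5 = 1.7175
χ² = 0.2027 + 0.5380 + 1.7175 = 2.4582 ≈ 2.458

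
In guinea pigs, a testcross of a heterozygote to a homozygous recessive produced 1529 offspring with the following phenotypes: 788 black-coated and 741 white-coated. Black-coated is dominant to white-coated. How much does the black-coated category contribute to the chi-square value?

A testcross of a heterozygote (Aa × aa) gives a 1:1 phenotypic ratio.
The 1:1 ratio has 2 parts, so with N = 1529 the expected counts are:
  black-coated: 1529 × 1/2 = 764.5
  white-coated: 1529 × 1/2 = 764.5
Contribution of black-coated: (788 − 764.5)² / 764.5 = 0.7224

0.722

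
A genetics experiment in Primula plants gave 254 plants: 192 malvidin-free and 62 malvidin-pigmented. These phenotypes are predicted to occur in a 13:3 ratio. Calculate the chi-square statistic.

5.340

Under the 13:3 hypothesis (Σ ratio = 16, N = 254):
  malvidin-free: 254 × 13/16 = 206.375
  malvidin-pigmented: 254 × 3/16 = 47.625
χ² = Σ (O − E)² / E
  malvidin-free: (192 − 206.375)² / 206.375 = 1.0013
  malvidin-pigmented: (62 − 47.625)² / 47.625 = 4.3389
χ² = 1.0013 + 4.3389 = 5.3402 ≈ 5.340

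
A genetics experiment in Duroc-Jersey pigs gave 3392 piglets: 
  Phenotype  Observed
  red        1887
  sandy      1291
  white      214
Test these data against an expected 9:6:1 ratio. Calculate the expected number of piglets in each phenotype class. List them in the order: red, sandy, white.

1908, 1272, 212

Total ratio parts = 16. Expected numbers out of 3392:
  red: 3392 × 9/16 = 1908
  sandy: 3392 × 6/16 = 1272
  white: 3392 × 1/16 = 212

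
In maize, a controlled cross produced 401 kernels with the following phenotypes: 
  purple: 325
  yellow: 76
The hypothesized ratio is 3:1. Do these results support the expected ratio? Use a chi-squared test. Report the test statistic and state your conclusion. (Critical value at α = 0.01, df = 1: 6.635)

Total ratio parts = 4. Expected numbers out of 401:
  purple: 401 × 3/4 = 300.75
  yellow: 401 × 1/4 = 100.25
χ² = Σ (O − E)² / E
  purple: (325 − 300.75)² / 300.75 = 1.9553
  yellow: (76 − 100.25)² / 100.25 = 5.8660
χ² = 1.9553 + 5.8660 = 7.8213 ≈ 7.821
Degrees of freedom = 2 − 1 = 1; critical value at α = 0.01 is 6.635.
Since 7.821 > 6.635, we reject the null hypothesis — the data do not fit the 3:1 ratio.

7.821; not consistent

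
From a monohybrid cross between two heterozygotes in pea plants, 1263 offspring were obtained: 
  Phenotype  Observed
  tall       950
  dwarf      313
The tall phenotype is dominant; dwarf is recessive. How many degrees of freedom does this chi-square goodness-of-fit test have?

For a monohybrid cross between heterozygotes with complete dominance, the expected phenotypic ratio is 3:1.
A goodness-of-fit test with 2 phenotype classes has df = 2 − 1 = 1.

1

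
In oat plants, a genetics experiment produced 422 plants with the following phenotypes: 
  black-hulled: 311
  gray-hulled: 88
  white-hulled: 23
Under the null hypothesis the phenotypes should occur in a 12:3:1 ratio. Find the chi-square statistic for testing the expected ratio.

The 12:3:1 ratio has 16 parts, so with N = 422 the expected counts are:
  black-hulled: 422 × 12/16 = 316.5
  gray-hulled: 422 × 3/16 = 79.125
  white-hulled: 422 × 1/16 = 26.375
χ² = Σ (O − E)² / E
  black-hulled: (311 − 316.5)² / 316.5 = 0.0956
  gray-hulled: (88 − 79.125)² / 79.125 = 0.9955
  white-hulled: (23 − 26.375)² / 26.375 = 0.4319
χ² = 0.0956 + 0.9955 + 0.4319 = 1.523

1.523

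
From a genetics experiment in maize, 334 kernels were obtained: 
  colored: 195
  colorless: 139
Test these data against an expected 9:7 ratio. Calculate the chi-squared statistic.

Expected counts for N = 334 under a 9:7 ratio (total parts = 16):
  colored: 334 × 9/16 = 187.875
  colorless: 334 × 7/16 = 146.125
χ² = Σ (O − E)² / E
  colored: (195 − 187.875)² / 187.875 = 0.2702
  colorless: (139 − 146.125)² / 146.125 = 0.3474
χ² = 0.2702 + 0.3474 = 0.6176 ≈ 0.618

0.618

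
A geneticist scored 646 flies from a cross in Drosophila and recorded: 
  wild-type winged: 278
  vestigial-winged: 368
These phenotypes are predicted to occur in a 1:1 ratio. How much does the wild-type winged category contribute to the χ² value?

6.269

Under the 1:1 hypothesis (Σ ratio = 2, N = 646):
  wild-type winged: 646 × 1/2 = 323
  vestigial-winged: 646 × 1/2 = 323
Contribution of wild-type winged: (278 − 323)² / 323 = 6.2693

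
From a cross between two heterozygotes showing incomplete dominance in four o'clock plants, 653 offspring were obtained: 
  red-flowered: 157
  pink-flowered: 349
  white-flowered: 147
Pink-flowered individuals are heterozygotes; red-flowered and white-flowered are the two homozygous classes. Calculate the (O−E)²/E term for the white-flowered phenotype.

With incomplete dominance, a heterozygote × heterozygote cross gives a 1:2:1 phenotypic ratio.
Expected counts for N = 653 under a 1:2:1 ratio (total parts = 4):
  red-flowered: 653 × 1/4 = 163.25
  pink-flowered: 653 × 2/4 = 326.5
  white-flowered: 653 × 1/4 = 163.25
Contribution of white-flowered: (147 − 163.25)² / 163.25 = 1.6175

1.618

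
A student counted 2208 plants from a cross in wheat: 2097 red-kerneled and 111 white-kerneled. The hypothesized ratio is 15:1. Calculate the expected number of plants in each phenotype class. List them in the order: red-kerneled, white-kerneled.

2070, 138

Under the 15:1 hypothesis (Σ ratio = 16, N = 2208):
  red-kerneled: 2208 × 15/16 = 2070
  white-kerneled: 2208 × 1/16 = 138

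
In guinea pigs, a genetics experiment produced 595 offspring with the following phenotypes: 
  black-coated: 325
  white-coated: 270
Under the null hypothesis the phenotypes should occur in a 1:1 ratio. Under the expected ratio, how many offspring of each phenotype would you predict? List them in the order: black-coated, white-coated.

The 1:1 ratio has 2 parts, so with N = 595 the expected counts are:
  black-coated: 595 × 1/2 = 297.5
  white-coated: 595 × 1/2 = 297.5

297.5, 297.5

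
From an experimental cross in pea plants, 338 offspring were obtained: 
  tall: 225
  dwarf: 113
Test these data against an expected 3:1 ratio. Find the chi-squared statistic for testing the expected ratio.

Expected counts for N = 338 under a 3:1 ratio (total parts = 4):
  tall: 338 × 3/4 = 253.5
  dwarf: 338 × 1/4 = 84.5
χ² = Σ (O − E)² / E
  tall: (225 − 253.5)² / 253.5 = 3.2041
  dwarf: (113 − 84.5)² / 84.5 = 9.6124
χ² = 3.2041 + 9.6124 = 12.8165 ≈ 12.817

12.817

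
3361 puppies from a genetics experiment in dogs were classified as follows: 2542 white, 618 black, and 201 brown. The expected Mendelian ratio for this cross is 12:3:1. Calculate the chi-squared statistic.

Expected counts for N = 3361 under a 12:3:1 ratio (total parts = 16):
  white: 3361 × 12/16 = 2520.75
  black: 3361 × 3/16 = 630.1875
  brown: 3361 × 1/16 = 210.0625
χ² = Σ (O − E)² / E
  white: (2542 − 2520.75)² / 2520.75 = 0.1791
  black: (618 − 630.1875)² / 630.1875 = 0.2357
  brown: (201 − 210.0625)² / 210.0625 = 0.3910
χ² = 0.1791 + 0.2357 + 0.3910 = 0.8058 ≈ 0.806

0.806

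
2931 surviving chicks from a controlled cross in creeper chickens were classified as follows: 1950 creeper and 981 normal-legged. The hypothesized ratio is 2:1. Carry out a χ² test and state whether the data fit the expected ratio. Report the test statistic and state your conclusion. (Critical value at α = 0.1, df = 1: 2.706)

Expected counts for N = 2931 under a 2:1 ratio (total parts = 3):
  creeper: 2931 × 2/3 = 1954
  normal-legged: 2931 × 1/3 = 977
χ² = Σ (O − E)² / E
  creeper: (1950 − 1954)² / 1954 = 0.0082
  normal-legged: (981 − 977)² / 977 = 0.0164
χ² = 0.0082 + 0.0164 = 0.0246 ≈ 0.025
Degrees of freedom = 2 − 1 = 1; critical value at α = 0.1 is 2.706.
Since 0.025 < 2.706, we fail to reject the null hypothesis — the data are consistent with the 2:1 ratio.

0.025; consistent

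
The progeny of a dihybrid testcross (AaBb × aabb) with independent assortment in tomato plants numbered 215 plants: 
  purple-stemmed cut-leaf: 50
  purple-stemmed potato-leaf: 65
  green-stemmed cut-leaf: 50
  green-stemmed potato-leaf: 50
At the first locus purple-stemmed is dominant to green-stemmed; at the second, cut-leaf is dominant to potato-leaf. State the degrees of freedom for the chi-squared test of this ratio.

A dihybrid testcross with independent assortment gives a 1:1:1:1 ratio.
A goodness-of-fit test with 4 phenotype classes has df = 4 − 1 = 3.

3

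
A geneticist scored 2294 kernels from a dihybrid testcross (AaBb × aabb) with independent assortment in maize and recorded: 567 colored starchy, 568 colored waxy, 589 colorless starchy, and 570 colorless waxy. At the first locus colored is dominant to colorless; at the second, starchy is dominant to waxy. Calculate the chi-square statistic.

A dihybrid testcross with independent assortment gives a 1:1:1:1 ratio.
Total ratio parts = 4. Expected numbers out of 2294:
  colored starchy: 2294 × 1/4 = 573.5
  colored waxy: 2294 × 1/4 = 573.5
  colorless starchy: 2294 × 1/4 = 573.5
  colorless waxy: 2294 × 1/4 = 573.5
χ² = Σ (O − E)² / E
  colored starchy: (567 − 573.5)² / 573.5 = 0.0737
  colored waxy: (568 − 573.5)² / 573.5 = 0.0527
  colorless starchy: (589 − 573.5)² / 573.5 = 0.4189
  colorless waxy: (570 − 573.5)² / 573.5 = 0.0214
χ² = 0.0737 + 0.0527 + 0.4189 + 0.0214 = 0.5667 ≈ 0.567

0.567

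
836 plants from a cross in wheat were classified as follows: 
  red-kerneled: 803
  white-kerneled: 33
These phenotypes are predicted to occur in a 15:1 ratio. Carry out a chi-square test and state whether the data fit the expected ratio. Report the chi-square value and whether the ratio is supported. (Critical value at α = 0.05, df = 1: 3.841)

7.565; not consistent

Total ratio parts = 16. Expected numbers out of 836:
  red-kerneled: 836 × 15/16 = 783.75
  white-kerneled: 836 × 1/16 = 52.25
χ² = Σ (O − E)² / E
  red-kerneled: (803 − 783.75)² / 783.75 = 0.4728
  white-kerneled: (33 − 52.25)² / 52.25 = 7.0921
χ² = 0.4728 + 7.0921 = 7.5649 ≈ 7.565
Degrees of freedom = 2 − 1 = 1; critical value at α = 0.05 is 3.841.
Since 7.565 > 3.841, we reject the null hypothesis — the data do not fit the 15:1 ratio.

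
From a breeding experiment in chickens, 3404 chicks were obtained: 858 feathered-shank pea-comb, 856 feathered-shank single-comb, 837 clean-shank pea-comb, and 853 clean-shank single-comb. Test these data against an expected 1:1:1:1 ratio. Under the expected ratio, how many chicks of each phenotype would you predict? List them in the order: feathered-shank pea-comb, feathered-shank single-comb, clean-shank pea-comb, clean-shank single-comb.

851, 851, 851, 851

The 1:1:1:1 ratio has 4 parts, so with N = 3404 the expected counts are:
  feathered-shank pea-comb: 3404 × 1/4 = 851
  feathered-shank single-comb: 3404 × 1/4 = 851
  clean-shank pea-comb: 3404 × 1/4 = 851
  clean-shank single-comb: 3404 × 1/4 = 851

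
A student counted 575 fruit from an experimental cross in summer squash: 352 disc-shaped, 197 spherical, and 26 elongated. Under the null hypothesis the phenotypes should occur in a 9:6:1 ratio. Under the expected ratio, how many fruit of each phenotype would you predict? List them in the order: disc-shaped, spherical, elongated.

323.4375, 215.625, 35.9375

Total ratio parts = 16. Expected numbers out of 575:
  disc-shaped: 575 × 9/16 = 323.4375
  spherical: 575 × 6/16 = 215.625
  elongated: 575 × 1/16 = 35.9375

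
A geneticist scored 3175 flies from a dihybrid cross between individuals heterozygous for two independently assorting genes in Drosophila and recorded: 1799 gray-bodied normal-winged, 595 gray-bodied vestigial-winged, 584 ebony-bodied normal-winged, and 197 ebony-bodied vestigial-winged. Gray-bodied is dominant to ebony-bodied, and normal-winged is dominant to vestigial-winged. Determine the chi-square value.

A dihybrid F₂ with independent assortment and complete dominance at both loci gives a 9:3:3:1 phenotypic ratio.
Expected counts for N = 3175 under a 9:3:3:1 ratio (total parts = 16):
  gray-bodied normal-winged: 3175 × 9/16 = 1785.9375
  gray-bodied vestigial-winged: 3175 × 3/16 = 595.3125
  ebony-bodied normal-winged: 3175 × 3/16 = 595.3125
  ebony-bodied vestigial-winged: 3175 × 1/16 = 198.4375
χ² = Σ (O − E)² / E
  gray-bodied normal-winged: (1799 − 1785.9375)² / 1785.9375 = 0.0955
  gray-bodied vestigial-winged: (595 − 595.3125)² / 595.3125 = 0.0002
  ebony-bodied normal-winged: (584 − 595.3125)² / 595.3125 = 0.2150
  ebony-bodied vestigial-winged: (197 − 198.4375)² / 198.4375 = 0.0104
χ² = 0.0955 + 0.0002 + 0.2150 + 0.0104 = 0.3211 ≈ 0.321

0.321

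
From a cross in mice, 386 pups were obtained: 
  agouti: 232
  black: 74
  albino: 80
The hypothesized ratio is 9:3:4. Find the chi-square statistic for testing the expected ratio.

Total ratio parts = 16. Expected numbers out of 386:
  agouti: 386 × 9/16 = 217.125
  black: 386 × 3/16 = 72.375
  albino: 386 × 4/16 = 96.5
χ² = Σ (O − E)² / E
  agouti: (232 − 217.125)² / 217.125 = 1.0191
  black: (74 − 72.375)² / 72.375 = 0.0365
  albino: (80 − 96.5)² / 96.5 = 2.8212
χ² = 1.0191 + 0.0365 + 2.8212 = 3.8768 ≈ 3.877

3.877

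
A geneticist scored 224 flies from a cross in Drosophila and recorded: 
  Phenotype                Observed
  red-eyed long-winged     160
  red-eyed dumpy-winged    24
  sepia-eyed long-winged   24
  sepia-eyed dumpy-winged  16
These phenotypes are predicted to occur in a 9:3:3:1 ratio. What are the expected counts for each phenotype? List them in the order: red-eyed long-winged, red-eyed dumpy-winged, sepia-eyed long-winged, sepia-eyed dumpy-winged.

Total ratio parts = 16. Expected numbers out of 224:
  red-eyed long-winged: 224 × 9/16 = 126
  red-eyed dumpy-winged: 224 × 3/16 = 42
  sepia-eyed long-winged: 224 × 3/16 = 42
  sepia-eyed dumpy-winged: 224 × 1/16 = 14

126, 42, 42, 14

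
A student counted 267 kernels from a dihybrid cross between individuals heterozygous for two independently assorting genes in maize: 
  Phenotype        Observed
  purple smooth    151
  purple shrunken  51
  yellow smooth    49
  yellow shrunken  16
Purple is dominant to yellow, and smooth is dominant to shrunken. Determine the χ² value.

0.073

A dihybrid F₂ with independent assortment and complete dominance at both loci gives a 9:3:3:1 phenotypic ratio.
The 9:3:3:1 ratio has 16 parts, so with N = 267 the expected counts are:
  purple smooth: 267 × 9/16 = 150.1875
  purple shrunken: 267 × 3/16 = 50.0625
  yellow smooth: 267 × 3/16 = 50.0625
  yellow shrunken: 267 × 1/16 = 16.6875
χ² = Σ (O − E)² / E
  purple smooth: (151 − 150.1875)² / 150.1875 = 0.0044
  purple shrunken: (51 − 50.0625)² / 50.0625 = 0.0176
  yellow smooth: (49 − 50.0625)² / 50.0625 = 0.0225
  yellow shrunken: (16 − 16.6875)² / 16.6875 = 0.0283
χ² = 0.0044 + 0.0176 + 0.0225 + 0.0283 = 0.0728 ≈ 0.073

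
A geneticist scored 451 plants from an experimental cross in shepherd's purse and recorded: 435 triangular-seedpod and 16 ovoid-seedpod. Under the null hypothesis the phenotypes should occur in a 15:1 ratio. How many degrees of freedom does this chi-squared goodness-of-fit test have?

1

A goodness-of-fit test with 2 phenotype classes has df = 2 − 1 = 1.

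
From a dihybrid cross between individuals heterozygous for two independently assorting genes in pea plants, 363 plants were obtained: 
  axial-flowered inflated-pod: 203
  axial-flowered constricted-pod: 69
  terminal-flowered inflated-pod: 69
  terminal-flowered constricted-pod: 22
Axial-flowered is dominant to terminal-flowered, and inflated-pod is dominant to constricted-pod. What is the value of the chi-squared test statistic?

0.054

A dihybrid F₂ with independent assortment and complete dominance at both loci gives a 9:3:3:1 phenotypic ratio.
Total ratio parts = 16. Expected numbers out of 363:
  axial-flowered inflated-pod: 363 × 9/16 = 204.1875
  axial-flowered constricted-pod: 363 × 3/16 = 68.0625
  terminal-flowered inflated-pod: 363 × 3/16 = 68.0625
  terminal-flowered constricted-pod: 363 × 1/16 = 22.6875
χ² = Σ (O − E)² / E
  axial-flowered inflated-pod: (203 − 204.1875)² / 204.1875 = 0.0069
  axial-flowered constricted-pod: (69 − 68.0625)² / 68.0625 = 0.0129
  terminal-flowered inflated-pod: (69 − 68.0625)² / 68.0625 = 0.0129
  terminal-flowered constricted-pod: (22 − 22.6875)² / 22.6875 = 0.0208
χ² = 0.0069 + 0.0129 + 0.0129 + 0.0208 = 0.0535 ≈ 0.054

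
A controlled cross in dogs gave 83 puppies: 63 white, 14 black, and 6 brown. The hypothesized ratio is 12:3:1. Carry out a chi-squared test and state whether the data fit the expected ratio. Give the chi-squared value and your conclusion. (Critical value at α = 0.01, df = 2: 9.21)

0.293; consistent

Under the 12:3:1 hypothesis (Σ ratio = 16, N = 83):
  white: 83 × 12/16 = 62.25
  black: 83 × 3/16 = 15.5625
  brown: 83 × 1/16 = 5.1875
χ² = Σ (O − E)² / E
  white: (63 − 62.25)² / 62.25 = 0.0090
  black: (14 − 15.5625)² / 15.5625 = 0.1569
  brown: (6 − 5.1875)² / 5.1875 = 0.1273
χ² = 0.0090 + 0.1569 + 0.1273 = 0.2932 ≈ 0.293
Degrees of freedom = 3 − 1 = 2; critical value at α = 0.01 is 9.21.
Since 0.293 < 9.21, we fail to reject the null hypothesis — the data are consistent with the 12:3:1 ratio.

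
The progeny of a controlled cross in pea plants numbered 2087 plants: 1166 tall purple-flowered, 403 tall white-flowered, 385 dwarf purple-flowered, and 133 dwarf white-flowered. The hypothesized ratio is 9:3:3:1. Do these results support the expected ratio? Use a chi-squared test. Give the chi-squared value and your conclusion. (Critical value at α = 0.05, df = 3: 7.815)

0.555; consistent

Total ratio parts = 16. Expected numbers out of 2087:
  tall purple-flowered: 2087 × 9/16 = 1173.9375
  tall white-flowered: 2087 × 3/16 = 391.3125
  dwarf purple-flowered: 2087 × 3/16 = 391.3125
  dwarf white-flowered: 2087 × 1/16 = 130.4375
χ² = Σ (O − E)² / E
  tall purple-flowered: (1166 − 1173.9375)² / 1173.9375 = 0.0537
  tall white-flowered: (403 − 391.3125)² / 391.3125 = 0.3491
  dwarf purple-flowered: (385 − 391.3125)² / 391.3125 = 0.1018
  dwarf white-flowered: (133 − 130.4375)² / 130.4375 = 0.0503
χ² = 0.0537 + 0.3491 + 0.1018 + 0.0503 = 0.5549 ≈ 0.555
Degrees of freedom = 4 − 1 = 3; critical value at α = 0.05 is 7.815.
Since 0.555 < 7.815, we fail to reject the null hypothesis — the data are consistent with the 9:3:3:1 ratio.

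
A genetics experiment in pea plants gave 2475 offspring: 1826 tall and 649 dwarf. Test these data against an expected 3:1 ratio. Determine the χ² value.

1.972

Under the 3:1 hypothesis (Σ ratio = 4, N = 2475):
  tall: 2475 × 3/4 = 1856.25
  dwarf: 2475 × 1/4 = 618.75
χ² = Σ (O − E)² / E
  tall: (1826 − 1856.25)² / 1856.25 = 0.4930
  dwarf: (649 − 618.75)² / 618.75 = 1.4789
χ² = 0.4930 + 1.4789 = 1.9719 ≈ 1.972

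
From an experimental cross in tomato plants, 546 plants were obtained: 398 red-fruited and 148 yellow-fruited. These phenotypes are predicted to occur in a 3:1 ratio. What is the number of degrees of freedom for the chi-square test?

A goodness-of-fit test with 2 phenotype classes has df = 2 − 1 = 1.

1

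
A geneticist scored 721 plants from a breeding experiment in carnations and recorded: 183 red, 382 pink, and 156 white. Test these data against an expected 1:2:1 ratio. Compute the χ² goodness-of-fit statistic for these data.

4.587

The 1:2:1 ratio has 4 parts, so with N = 721 the expected counts are:
  red: 721 × 1/4 = 180.25
  pink: 721 × 2/4 = 360.5
  white: 721 × 1/4 = 180.25
χ² = Σ (O − E)² / E
  red: (183 − 180.25)² / 180.25 = 0.0420
  pink: (382 − 360.5)² / 360.5 = 1.2822
  white: (156 − 180.25)² / 180.25 = 3.2625
χ² = 0.0420 + 1.2822 + 3.2625 = 4.5867 ≈ 4.587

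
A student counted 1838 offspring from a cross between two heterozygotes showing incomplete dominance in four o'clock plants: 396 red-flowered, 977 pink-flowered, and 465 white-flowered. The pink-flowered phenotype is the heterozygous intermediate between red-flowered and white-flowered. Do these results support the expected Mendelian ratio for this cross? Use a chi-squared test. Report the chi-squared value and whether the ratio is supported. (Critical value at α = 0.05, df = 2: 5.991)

12.502; not consistent

With incomplete dominance, a heterozygote × heterozygote cross gives a 1:2:1 phenotypic ratio.
Under the 1:2:1 hypothesis (Σ ratio = 4, N = 1838):
  red-flowered: 1838 × 1/4 = 459.5
  pink-flowered: 1838 × 2/4 = 919
  white-flowered: 1838 × 1/4 = 459.5
χ² = Σ (O − E)² / E
  red-flowered: (396 − 459.5)² / 459.5 = 8.7753
  pink-flowered: (977 − 919)² / 919 = 3.6605
  white-flowered: (465 − 459.5)² / 459.5 = 0.0658
χ² = 8.7753 + 3.6605 + 0.0658 = 12.5016 ≈ 12.502
Degrees of freedom = 3 − 1 = 2; critical value at α = 0.05 is 5.991.
Since 12.502 > 5.991, we reject the null hypothesis — the data do not fit the 1:2:1 ratio.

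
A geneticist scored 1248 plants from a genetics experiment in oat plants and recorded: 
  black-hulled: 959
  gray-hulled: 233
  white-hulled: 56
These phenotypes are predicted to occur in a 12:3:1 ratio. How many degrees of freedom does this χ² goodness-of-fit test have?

A goodness-of-fit test with 3 phenotype classes has df = 3 − 1 = 2.

2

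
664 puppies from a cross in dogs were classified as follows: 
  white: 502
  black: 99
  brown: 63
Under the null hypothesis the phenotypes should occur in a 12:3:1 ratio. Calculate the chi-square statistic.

Expected counts for N = 664 under a 12:3:1 ratio (total parts = 16):
  white: 664 × 12/16 = 498
  black: 664 × 3/16 = 124.5
  brown: 664 × 1/16 = 41.5
χ² = Σ (O − E)² / E
  white: (502 − 498)² / 498 = 0.0321
  black: (99 − 124.5)² / 124.5 = 5.2229
  brown: (63 − 41.5)² / 41.5 = 11.1386
χ² = 0.0321 + 5.2229 + 11.1386 = 16.3936 ≈ 16.394

16.394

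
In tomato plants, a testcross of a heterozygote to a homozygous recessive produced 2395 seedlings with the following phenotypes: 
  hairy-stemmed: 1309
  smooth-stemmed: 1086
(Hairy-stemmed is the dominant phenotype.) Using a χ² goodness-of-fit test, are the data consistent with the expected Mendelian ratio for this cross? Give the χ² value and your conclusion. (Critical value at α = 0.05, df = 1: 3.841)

A testcross of a heterozygote (Aa × aa) gives a 1:1 phenotypic ratio.
Expected counts for N = 2395 under a 1:1 ratio (total parts = 2):
  hairy-stemmed: 2395 × 1/2 = 1197.5
  smooth-stemmed: 2395 × 1/2 = 1197.5
χ² = Σ (O − E)² / E
  hairy-stemmed: (1309 − 1197.5)² / 1197.5 = 10.3818
  smooth-stemmed: (1086 − 1197.5)² / 1197.5 = 10.3818
χ² = 10.3818 + 10.3818 = 20.7636 ≈ 20.764
Degrees of freedom = 2 − 1 = 1; critical value at α = 0.05 is 3.841.
Since 20.764 > 3.841, we reject the null hypothesis — the data do not fit the 1:1 ratio.

20.764; not consistent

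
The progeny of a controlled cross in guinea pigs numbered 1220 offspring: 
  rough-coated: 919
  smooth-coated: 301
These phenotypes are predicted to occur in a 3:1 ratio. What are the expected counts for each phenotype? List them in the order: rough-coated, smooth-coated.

915, 305

The 3:1 ratio has 4 parts, so with N = 1220 the expected counts are:
  rough-coated: 1220 × 3/4 = 915
  smooth-coated: 1220 × 1/4 = 305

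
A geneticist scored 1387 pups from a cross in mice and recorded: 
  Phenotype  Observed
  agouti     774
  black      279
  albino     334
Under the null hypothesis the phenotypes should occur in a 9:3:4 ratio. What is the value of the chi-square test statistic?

1.897

Expected counts for N = 1387 under a 9:3:4 ratio (total parts = 16):
  agouti: 1387 × 9/16 = 780.1875
  black: 1387 × 3/16 = 260.0625
  albino: 1387 × 4/16 = 346.75
χ² = Σ (O − E)² / E
  agouti: (774 − 780.1875)² / 780.1875 = 0.0491
  black: (279 − 260.0625)² / 260.0625 = 1.3790
  albino: (334 − 346.75)² / 346.75 = 0.4688
χ² = 0.0491 + 1.3790 + 0.4688 = 1.8969 ≈ 1.897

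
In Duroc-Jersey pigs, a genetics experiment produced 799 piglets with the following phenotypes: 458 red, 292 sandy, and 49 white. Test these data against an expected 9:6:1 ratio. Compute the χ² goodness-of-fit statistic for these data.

0.375

The 9:6:1 ratio has 16 parts, so with N = 799 the expected counts are:
  red: 799 × 9/16 = 449.4375
  sandy: 799 × 6/16 = 299.625
  white: 799 × 1/16 = 49.9375
χ² = Σ (O − E)² / E
  red: (458 − 449.4375)² / 449.4375 = 0.1631
  sandy: (292 − 299.625)² / 299.625 = 0.1940
  white: (49 − 49.9375)² / 49.9375 = 0.0176
χ² = 0.1631 + 0.1940 + 0.0176 = 0.3747 ≈ 0.375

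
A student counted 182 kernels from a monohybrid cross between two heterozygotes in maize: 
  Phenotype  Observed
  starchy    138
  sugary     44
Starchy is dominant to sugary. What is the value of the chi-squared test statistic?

0.066

For a monohybrid cross between heterozygotes with complete dominance, the expected phenotypic ratio is 3:1.
Under the 3:1 hypothesis (Σ ratio = 4, N = 182):
  starchy: 182 × 3/4 = 136.5
  sugary: 182 × 1/4 = 45.5
χ² = Σ (O − E)² / E
  starchy: (138 − 136.5)² / 136.5 = 0.0165
  sugary: (44 − 45.5)² / 45.5 = 0.0495
χ² = 0.0165 + 0.0495 = 0.066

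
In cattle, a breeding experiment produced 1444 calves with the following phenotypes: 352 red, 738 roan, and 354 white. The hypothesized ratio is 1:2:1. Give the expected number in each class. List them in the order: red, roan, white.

Total ratio parts = 4. Expected numbers out of 1444:
  red: 1444 × 1/4 = 361
  roan: 1444 × 2/4 = 722
  white: 1444 × 1/4 = 361

361, 722, 361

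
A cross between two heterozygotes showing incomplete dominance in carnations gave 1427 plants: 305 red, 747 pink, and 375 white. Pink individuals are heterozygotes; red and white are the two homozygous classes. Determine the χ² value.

With incomplete dominance, a heterozygote × heterozygote cross gives a 1:2:1 phenotypic ratio.
Expected counts for N = 1427 under a 1:2:1 ratio (total parts = 4):
  red: 1427 × 1/4 = 356.75
  pink: 1427 × 2/4 = 713.5
  white: 1427 × 1/4 = 356.75
χ² = Σ (O − E)² / E
  red: (305 − 356.75)² / 356.75 = 7.5068
  pink: (747 − 713.5)² / 713.5 = 1.5729
  white: (375 − 356.75)² / 356.75 = 0.9336
χ² = 7.5068 + 1.5729 + 0.9336 = 10.0133 ≈ 10.013

10.013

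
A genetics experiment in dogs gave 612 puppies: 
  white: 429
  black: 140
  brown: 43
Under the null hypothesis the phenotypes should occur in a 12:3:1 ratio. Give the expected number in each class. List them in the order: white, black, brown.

Expected counts for N = 612 under a 12:3:1 ratio (total parts = 16):
  white: 612 × 12/16 = 459
  black: 612 × 3/16 = 114.75
  brown: 612 × 1/16 = 38.25

459, 114.75, 38.25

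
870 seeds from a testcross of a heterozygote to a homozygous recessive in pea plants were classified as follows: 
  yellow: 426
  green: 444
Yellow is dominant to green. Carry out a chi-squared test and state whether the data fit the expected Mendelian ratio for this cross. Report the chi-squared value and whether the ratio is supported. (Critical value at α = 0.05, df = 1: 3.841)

A testcross of a heterozygote (Aa × aa) gives a 1:1 phenotypic ratio.
Expected counts for N = 870 under a 1:1 ratio (total parts = 2):
  yellow: 870 × 1/2 = 435
  green: 870 × 1/2 = 435
χ² = Σ (O − E)² / E
  yellow: (426 − 435)² / 435 = 0.1862
  green: (444 − 435)² / 435 = 0.1862
χ² = 0.1862 + 0.1862 = 0.3724 ≈ 0.372
Degrees of freedom = 2 − 1 = 1; critical value at α = 0.05 is 3.841.
Since 0.372 < 3.841, we fail to reject the null hypothesis — the data are consistent with the 1:1 ratio.

0.372; consistent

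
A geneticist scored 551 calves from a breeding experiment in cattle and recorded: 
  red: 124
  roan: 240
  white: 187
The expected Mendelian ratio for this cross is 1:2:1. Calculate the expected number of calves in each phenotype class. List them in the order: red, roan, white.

The 1:2:1 ratio has 4 parts, so with N = 551 the expected counts are:
  red: 551 × 1/4 = 137.75
  roan: 551 × 2/4 = 275.5
  white: 551 × 1/4 = 137.75

137.75, 275.5, 137.75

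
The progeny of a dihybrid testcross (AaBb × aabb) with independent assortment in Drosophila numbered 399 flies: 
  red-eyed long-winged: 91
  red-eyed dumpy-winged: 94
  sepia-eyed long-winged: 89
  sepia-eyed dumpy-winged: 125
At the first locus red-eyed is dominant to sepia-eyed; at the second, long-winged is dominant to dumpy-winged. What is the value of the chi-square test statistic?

A dihybrid testcross with independent assortment gives a 1:1:1:1 ratio.
Total ratio parts = 4. Expected numbers out of 399:
  red-eyed long-winged: 399 × 1/4 = 99.75
  red-eyed dumpy-winged: 399 × 1/4 = 99.75
  sepia-eyed long-winged: 399 × 1/4 = 99.75
  sepia-eyed dumpy-winged: 399 × 1/4 = 99.75
χ² = Σ (O − E)² / E
  red-eyed long-winged: (91 − 99.75)² / 99.75 = 0.7675
  red-eyed dumpy-winged: (94 − 99.75)² / 99.75 = 0.3315
  sepia-eyed long-winged: (89 − 99.75)² / 99.75 = 1.1585
  sepia-eyed dumpy-winged: (125 − 99.75)² / 99.75 = 6.3916
χ² = 0.7675 + 0.3315 + 1.1585 + 6.3916 = 8.6491 ≈ 8.649

8.649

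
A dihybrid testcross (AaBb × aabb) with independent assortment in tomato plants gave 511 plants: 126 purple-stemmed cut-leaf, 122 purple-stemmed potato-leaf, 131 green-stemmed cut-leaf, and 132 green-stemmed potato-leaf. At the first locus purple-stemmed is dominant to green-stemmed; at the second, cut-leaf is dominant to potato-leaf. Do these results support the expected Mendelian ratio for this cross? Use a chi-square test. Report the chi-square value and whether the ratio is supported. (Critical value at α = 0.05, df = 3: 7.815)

A dihybrid testcross with independent assortment gives a 1:1:1:1 ratio.
Expected counts for N = 511 under a 1:1:1:1 ratio (total parts = 4):
  purple-stemmed cut-leaf: 511 × 1/4 = 127.75
  purple-stemmed potato-leaf: 511 × 1/4 = 127.75
  green-stemmed cut-leaf: 511 × 1/4 = 127.75
  green-stemmed potato-leaf: 511 × 1/4 = 127.75
χ² = Σ (O − E)² / E
  purple-stemmed cut-leaf: (126 − 127.75)² / 127.75 = 0.0240
  purple-stemmed potato-leaf: (122 − 127.75)² / 127.75 = 0.2588
  green-stemmed cut-leaf: (131 − 127.75)² / 127.75 = 0.0827
  green-stemmed potato-leaf: (132 − 127.75)² / 127.75 = 0.1414
χ² = 0.0240 + 0.2588 + 0.0827 + 0.1414 = 0.5069 ≈ 0.507
Degrees of freedom = 4 − 1 = 3; critical value at α = 0.05 is 7.815.
Since 0.507 < 7.815, we fail to reject the null hypothesis — the data are consistent with the 1:1:1:1 ratio.

0.507; consistent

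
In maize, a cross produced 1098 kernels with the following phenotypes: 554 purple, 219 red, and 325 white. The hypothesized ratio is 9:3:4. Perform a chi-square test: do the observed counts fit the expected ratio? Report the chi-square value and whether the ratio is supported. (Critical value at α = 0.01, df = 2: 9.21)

Under the 9:3:4 hypothesis (Σ ratio = 16, N = 1098):
  purple: 1098 × 9/16 = 617.625
  red: 1098 × 3/16 = 205.875
  white: 1098 × 4/16 = 274.5
χ² = Σ (O − E)² / E
  purple: (554 − 617.625)² / 617.625 = 6.5544
  red: (219 − 205.875)² / 205.875 = 0.8367
  white: (325 − 274.5)² / 274.5 = 9.2905
χ² = 6.5544 + 0.8367 + 9.2905 = 16.6816 ≈ 16.682
Degrees of freedom = 3 − 1 = 2; critical value at α = 0.01 is 9.21.
Since 16.682 > 9.21, we reject the null hypothesis — the data do not fit the 9:3:4 ratio.

16.682; not consistent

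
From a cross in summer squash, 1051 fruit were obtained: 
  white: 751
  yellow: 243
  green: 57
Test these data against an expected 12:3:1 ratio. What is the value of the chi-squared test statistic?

The 12:3:1 ratio has 16 parts, so with N = 1051 the expected counts are:
  white: 1051 × 12/16 = 788.25
  yellow: 1051 × 3/16 = 197.0625
  green: 1051 × 1/16 = 65.6875
χ² = Σ (O − E)² / E
  white: (751 − 788.25)² / 788.25 = 1.7603
  yellow: (243 − 197.0625)² / 197.0625 = 10.7086
  green: (57 − 65.6875)² / 65.6875 = 1.1490
χ² = 1.7603 + 10.7086 + 1.1490 = 13.6179 ≈ 13.618

13.618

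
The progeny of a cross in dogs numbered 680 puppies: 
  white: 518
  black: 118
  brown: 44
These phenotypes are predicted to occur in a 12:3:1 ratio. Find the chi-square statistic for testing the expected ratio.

0.886

Under the 12:3:1 hypothesis (Σ ratio = 16, N = 680):
  white: 680 × 12/16 = 510
  black: 680 × 3/16 = 127.5
  brown: 680 × 1/16 = 42.5
χ² = Σ (O − E)² / E
  white: (518 − 510)² / 510 = 0.1255
  black: (118 − 127.5)² / 127.5 = 0.7078
  brown: (44 − 42.5)² / 42.5 = 0.0529
χ² = 0.1255 + 0.7078 + 0.0529 = 0.8862 ≈ 0.886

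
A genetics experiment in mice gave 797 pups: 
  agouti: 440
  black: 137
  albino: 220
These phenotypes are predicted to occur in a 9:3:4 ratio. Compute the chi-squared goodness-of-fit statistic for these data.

Total ratio parts = 16. Expected numbers out of 797:
  agouti: 797 × 9/16 = 448.3125
  black: 797 × 3/16 = 149.4375
  albino: 797 × 4/16 = 199.25
χ² = Σ (O − E)² / E
  agouti: (440 − 448.3125)² / 448.3125 = 0.1541
  black: (137 − 149.4375)² / 149.4375 = 1.0352
  albino: (220 − 199.25)² / 199.25 = 2.1609
χ² = 0.1541 + 1.0352 + 2.1609 = 3.3502 ≈ 3.350

3.350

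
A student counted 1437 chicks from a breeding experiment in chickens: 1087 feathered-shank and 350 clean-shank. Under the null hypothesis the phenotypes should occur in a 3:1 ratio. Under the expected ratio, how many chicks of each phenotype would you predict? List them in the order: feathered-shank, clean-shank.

The 3:1 ratio has 4 parts, so with N = 1437 the expected counts are:
  feathered-shank: 1437 × 3/4 = 1077.75
  clean-shank: 1437 × 1/4 = 359.25

1077.75, 359.25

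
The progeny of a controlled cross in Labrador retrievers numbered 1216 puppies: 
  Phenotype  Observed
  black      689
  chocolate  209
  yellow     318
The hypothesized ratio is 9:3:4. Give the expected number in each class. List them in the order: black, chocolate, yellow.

Expected counts for N = 1216 under a 9:3:4 ratio (total parts = 16):
  black: 1216 × 9/16 = 684
  chocolate: 1216 × 3/16 = 228
  yellow: 1216 × 4/16 = 304

684, 228, 304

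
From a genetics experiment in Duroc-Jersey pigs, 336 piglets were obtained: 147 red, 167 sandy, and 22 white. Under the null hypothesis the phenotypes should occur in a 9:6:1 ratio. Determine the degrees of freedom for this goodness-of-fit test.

2

A goodness-of-fit test with 3 phenotype classes has df = 3 − 1 = 2.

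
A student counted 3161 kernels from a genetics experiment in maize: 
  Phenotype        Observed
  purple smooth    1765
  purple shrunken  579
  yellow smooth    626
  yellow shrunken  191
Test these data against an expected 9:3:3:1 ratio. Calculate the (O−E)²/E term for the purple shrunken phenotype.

0.316

Expected counts for N = 3161 under a 9:3:3:1 ratio (total parts = 16):
  purple smooth: 3161 × 9/16 = 1778.0625
  purple shrunken: 3161 × 3/16 = 592.6875
  yellow smooth: 3161 × 3/16 = 592.6875
  yellow shrunken: 3161 × 1/16 = 197.5625
Contribution of purple shrunken: (579 − 592.6875)² / 592.6875 = 0.3161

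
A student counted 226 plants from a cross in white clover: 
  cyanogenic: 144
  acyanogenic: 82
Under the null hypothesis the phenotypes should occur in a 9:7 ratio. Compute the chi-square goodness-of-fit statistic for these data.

Total ratio parts = 16. Expected numbers out of 226:
  cyanogenic: 226 × 9/16 = 127.125
  acyanogenic: 226 × 7/16 = 98.875
χ² = Σ (O − E)² / E
  cyanogenic: (144 − 127.125)² / 127.125 = 2.2400
  acyanogenic: (82 − 98.875)² / 98.875 = 2.8801
χ² = 2.2400 + 2.8801 = 5.1201 ≈ 5.120

5.120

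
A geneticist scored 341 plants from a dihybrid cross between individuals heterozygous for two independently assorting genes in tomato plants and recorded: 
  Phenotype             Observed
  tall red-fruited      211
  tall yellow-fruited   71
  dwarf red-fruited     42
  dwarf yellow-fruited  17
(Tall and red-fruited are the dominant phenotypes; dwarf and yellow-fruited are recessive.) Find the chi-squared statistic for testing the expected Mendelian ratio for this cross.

A dihybrid F₂ with independent assortment and complete dominance at both loci gives a 9:3:3:1 phenotypic ratio.
The 9:3:3:1 ratio has 16 parts, so with N = 341 the expected counts are:
  tall red-fruited: 341 × 9/16 = 191.8125
  tall yellow-fruited: 341 × 3/16 = 63.9375
  dwarf red-fruited: 341 × 3/16 = 63.9375
  dwarf yellow-fruited: 341 × 1/16 = 21.3125
χ² = Σ (O − E)² / E
  tall red-fruited: (211 − 191.8125)² / 191.8125 = 1.9194
  tall yellow-fruited: (71 − 63.9375)² / 63.9375 = 0.7801
  dwarf red-fruited: (42 − 63.9375)² / 63.9375 = 7.5269
  dwarf yellow-fruited: (17 − 21.3125)² / 21.3125 = 0.8726
χ² = 1.9194 + 0.7801 + 7.5269 + 0.8726 = 11.099

11.099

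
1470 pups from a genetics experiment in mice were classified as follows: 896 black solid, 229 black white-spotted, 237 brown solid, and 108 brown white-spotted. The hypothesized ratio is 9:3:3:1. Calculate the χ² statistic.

21.909

Expected counts for N = 1470 under a 9:3:3:1 ratio (total parts = 16):
  black solid: 1470 × 9/16 = 826.875
  black white-spotted: 1470 × 3/16 = 275.625
  brown solid: 1470 × 3/16 = 275.625
  brown white-spotted: 1470 × 1/16 = 91.875
χ² = Σ (O − E)² / E
  black solid: (896 − 826.875)² / 826.875 = 5.7787
  black white-spotted: (229 − 275.625)² / 275.625 = 7.8871
  brown solid: (237 − 275.625)² / 275.625 = 5.4128
  brown white-spotted: (108 − 91.875)² / 91.875 = 2.8301
χ² = 5.7787 + 7.8871 + 5.4128 + 2.8301 = 21.9087 ≈ 21.909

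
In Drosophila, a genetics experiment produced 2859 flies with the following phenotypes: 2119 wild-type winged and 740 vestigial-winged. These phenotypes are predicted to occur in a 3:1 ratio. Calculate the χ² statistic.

1.189

Expected counts for N = 2859 under a 3:1 ratio (total parts = 4):
  wild-type winged: 2859 × 3/4 = 2144.25
  vestigial-winged: 2859 × 1/4 = 714.75
χ² = Σ (O − E)² / E
  wild-type winged: (2119 − 2144.25)² / 2144.25 = 0.2973
  vestigial-winged: (740 − 714.75)² / 714.75 = 0.8920
χ² = 0.2973 + 0.8920 = 1.1893 ≈ 1.189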